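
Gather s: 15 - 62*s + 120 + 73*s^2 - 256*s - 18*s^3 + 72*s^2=-18*s^3 + 145*s^2 - 318*s + 135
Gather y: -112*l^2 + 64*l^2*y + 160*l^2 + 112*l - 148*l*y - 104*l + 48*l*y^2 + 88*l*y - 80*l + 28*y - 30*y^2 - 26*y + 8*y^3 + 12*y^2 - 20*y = 48*l^2 - 72*l + 8*y^3 + y^2*(48*l - 18) + y*(64*l^2 - 60*l - 18)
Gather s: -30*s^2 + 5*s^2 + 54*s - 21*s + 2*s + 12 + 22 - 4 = -25*s^2 + 35*s + 30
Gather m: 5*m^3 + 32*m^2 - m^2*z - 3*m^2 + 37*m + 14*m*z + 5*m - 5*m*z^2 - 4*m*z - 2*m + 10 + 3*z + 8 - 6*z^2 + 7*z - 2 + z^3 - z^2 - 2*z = 5*m^3 + m^2*(29 - z) + m*(-5*z^2 + 10*z + 40) + z^3 - 7*z^2 + 8*z + 16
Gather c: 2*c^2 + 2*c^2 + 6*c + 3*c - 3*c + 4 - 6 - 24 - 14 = 4*c^2 + 6*c - 40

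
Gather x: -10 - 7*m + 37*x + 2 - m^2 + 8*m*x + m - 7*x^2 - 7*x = -m^2 - 6*m - 7*x^2 + x*(8*m + 30) - 8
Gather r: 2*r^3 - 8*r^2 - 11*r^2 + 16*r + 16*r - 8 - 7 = 2*r^3 - 19*r^2 + 32*r - 15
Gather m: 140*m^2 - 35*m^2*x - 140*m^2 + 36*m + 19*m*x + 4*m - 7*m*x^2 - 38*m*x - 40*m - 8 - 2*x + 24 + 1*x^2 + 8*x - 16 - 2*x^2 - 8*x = -35*m^2*x + m*(-7*x^2 - 19*x) - x^2 - 2*x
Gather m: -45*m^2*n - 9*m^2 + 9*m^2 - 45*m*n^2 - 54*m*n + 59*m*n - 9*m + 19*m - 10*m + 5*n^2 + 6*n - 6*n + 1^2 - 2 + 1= -45*m^2*n + m*(-45*n^2 + 5*n) + 5*n^2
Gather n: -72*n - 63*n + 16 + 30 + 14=60 - 135*n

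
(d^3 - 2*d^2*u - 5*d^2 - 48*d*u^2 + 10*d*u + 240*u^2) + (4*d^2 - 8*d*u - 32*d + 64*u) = d^3 - 2*d^2*u - d^2 - 48*d*u^2 + 2*d*u - 32*d + 240*u^2 + 64*u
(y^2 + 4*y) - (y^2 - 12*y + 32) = 16*y - 32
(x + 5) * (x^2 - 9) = x^3 + 5*x^2 - 9*x - 45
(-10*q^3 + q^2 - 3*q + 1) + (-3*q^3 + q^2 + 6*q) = -13*q^3 + 2*q^2 + 3*q + 1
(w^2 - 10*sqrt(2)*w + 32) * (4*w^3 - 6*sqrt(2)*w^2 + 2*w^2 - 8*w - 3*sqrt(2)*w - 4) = 4*w^5 - 46*sqrt(2)*w^4 + 2*w^4 - 23*sqrt(2)*w^3 + 240*w^3 - 112*sqrt(2)*w^2 + 120*w^2 - 256*w - 56*sqrt(2)*w - 128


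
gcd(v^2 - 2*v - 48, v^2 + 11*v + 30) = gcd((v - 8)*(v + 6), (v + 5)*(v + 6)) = v + 6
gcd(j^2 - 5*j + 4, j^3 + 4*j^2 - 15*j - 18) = 1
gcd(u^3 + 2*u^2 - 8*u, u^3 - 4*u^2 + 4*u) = u^2 - 2*u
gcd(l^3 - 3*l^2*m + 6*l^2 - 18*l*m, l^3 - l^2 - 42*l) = l^2 + 6*l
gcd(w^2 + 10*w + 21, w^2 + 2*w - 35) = w + 7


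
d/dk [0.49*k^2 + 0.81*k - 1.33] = 0.98*k + 0.81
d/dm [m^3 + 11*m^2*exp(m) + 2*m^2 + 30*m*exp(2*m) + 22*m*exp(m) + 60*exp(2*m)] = 11*m^2*exp(m) + 3*m^2 + 60*m*exp(2*m) + 44*m*exp(m) + 4*m + 150*exp(2*m) + 22*exp(m)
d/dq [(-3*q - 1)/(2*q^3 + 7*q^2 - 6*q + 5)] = (12*q^3 + 27*q^2 + 14*q - 21)/(4*q^6 + 28*q^5 + 25*q^4 - 64*q^3 + 106*q^2 - 60*q + 25)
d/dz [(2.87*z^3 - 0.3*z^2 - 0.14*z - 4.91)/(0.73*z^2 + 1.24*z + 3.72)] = (2.0951*z^4 + 7.1176*z^3 + 31.7594*z^2 + 4.9366*z + 5.5676)/(0.5329*z^4 + 1.8104*z^3 + 6.9688*z^2 + 9.2256*z + 13.8384)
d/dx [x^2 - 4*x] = 2*x - 4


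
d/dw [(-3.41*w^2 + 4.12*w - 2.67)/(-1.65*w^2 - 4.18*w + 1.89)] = (21.0518*w^2 - 21.7008*w - 3.3738)/(2.7225*w^4 + 13.794*w^3 + 11.2354*w^2 - 15.8004*w + 3.5721)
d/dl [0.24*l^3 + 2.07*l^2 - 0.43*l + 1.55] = 0.72*l^2 + 4.14*l - 0.43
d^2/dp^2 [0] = 0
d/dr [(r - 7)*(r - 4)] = 2*r - 11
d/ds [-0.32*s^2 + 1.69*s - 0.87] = 1.69 - 0.64*s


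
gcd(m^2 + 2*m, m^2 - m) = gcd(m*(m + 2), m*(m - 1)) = m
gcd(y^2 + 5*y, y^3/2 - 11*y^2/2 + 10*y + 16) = 1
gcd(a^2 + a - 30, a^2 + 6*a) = a + 6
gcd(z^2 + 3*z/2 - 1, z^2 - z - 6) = z + 2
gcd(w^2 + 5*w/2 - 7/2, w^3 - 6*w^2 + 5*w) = w - 1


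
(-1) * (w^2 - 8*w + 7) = -w^2 + 8*w - 7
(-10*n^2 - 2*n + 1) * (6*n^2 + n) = -60*n^4 - 22*n^3 + 4*n^2 + n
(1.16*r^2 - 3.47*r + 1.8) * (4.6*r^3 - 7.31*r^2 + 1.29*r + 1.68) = 5.336*r^5 - 24.4416*r^4 + 35.1421*r^3 - 15.6855*r^2 - 3.5076*r + 3.024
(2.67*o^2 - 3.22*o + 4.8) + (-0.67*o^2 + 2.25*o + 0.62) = 2.0*o^2 - 0.97*o + 5.42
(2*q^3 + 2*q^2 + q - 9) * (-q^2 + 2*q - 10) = -2*q^5 + 2*q^4 - 17*q^3 - 9*q^2 - 28*q + 90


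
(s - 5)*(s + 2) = s^2 - 3*s - 10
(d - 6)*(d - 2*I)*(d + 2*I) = d^3 - 6*d^2 + 4*d - 24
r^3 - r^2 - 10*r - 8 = (r - 4)*(r + 1)*(r + 2)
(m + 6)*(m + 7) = m^2 + 13*m + 42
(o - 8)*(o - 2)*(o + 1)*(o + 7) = o^4 - 2*o^3 - 57*o^2 + 58*o + 112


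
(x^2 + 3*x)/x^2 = (x + 3)/x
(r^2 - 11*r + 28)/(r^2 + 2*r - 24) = (r - 7)/(r + 6)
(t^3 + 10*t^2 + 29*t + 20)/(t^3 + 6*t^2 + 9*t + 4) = (t + 5)/(t + 1)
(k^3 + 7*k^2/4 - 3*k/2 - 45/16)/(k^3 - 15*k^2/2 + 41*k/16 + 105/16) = (4*k^2 + 12*k + 9)/(4*k^2 - 25*k - 21)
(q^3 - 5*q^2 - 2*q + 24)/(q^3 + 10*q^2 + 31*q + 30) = (q^2 - 7*q + 12)/(q^2 + 8*q + 15)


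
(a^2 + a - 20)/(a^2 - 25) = (a - 4)/(a - 5)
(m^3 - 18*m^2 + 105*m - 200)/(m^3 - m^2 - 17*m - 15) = (m^2 - 13*m + 40)/(m^2 + 4*m + 3)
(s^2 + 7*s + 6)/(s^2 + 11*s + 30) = (s + 1)/(s + 5)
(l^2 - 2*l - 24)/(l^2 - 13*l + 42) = (l + 4)/(l - 7)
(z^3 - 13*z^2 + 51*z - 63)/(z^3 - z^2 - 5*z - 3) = (z^2 - 10*z + 21)/(z^2 + 2*z + 1)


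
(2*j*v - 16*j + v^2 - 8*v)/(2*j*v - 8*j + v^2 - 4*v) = (v - 8)/(v - 4)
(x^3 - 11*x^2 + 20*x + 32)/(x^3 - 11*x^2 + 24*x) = (x^2 - 3*x - 4)/(x*(x - 3))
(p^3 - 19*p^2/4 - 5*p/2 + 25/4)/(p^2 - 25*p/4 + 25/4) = (4*p^2 + p - 5)/(4*p - 5)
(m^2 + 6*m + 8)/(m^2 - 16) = (m + 2)/(m - 4)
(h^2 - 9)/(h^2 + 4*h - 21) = (h + 3)/(h + 7)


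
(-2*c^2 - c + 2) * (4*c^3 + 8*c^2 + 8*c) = -8*c^5 - 20*c^4 - 16*c^3 + 8*c^2 + 16*c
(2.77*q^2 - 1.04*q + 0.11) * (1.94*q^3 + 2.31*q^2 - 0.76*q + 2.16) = 5.3738*q^5 + 4.3811*q^4 - 4.2942*q^3 + 7.0277*q^2 - 2.33*q + 0.2376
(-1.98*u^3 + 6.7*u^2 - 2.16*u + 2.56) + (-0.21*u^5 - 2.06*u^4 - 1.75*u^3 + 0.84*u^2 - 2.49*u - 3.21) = -0.21*u^5 - 2.06*u^4 - 3.73*u^3 + 7.54*u^2 - 4.65*u - 0.65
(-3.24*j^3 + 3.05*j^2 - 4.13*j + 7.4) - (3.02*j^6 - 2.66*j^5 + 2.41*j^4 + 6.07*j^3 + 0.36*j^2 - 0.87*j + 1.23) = -3.02*j^6 + 2.66*j^5 - 2.41*j^4 - 9.31*j^3 + 2.69*j^2 - 3.26*j + 6.17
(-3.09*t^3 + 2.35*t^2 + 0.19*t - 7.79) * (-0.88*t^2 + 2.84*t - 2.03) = 2.7192*t^5 - 10.8436*t^4 + 12.7795*t^3 + 2.6243*t^2 - 22.5093*t + 15.8137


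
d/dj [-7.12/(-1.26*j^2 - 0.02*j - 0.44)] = (-17.9424*j - 0.1424)/(1.26*j^2 + 0.02*j + 0.44)^2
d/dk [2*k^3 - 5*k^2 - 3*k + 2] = 6*k^2 - 10*k - 3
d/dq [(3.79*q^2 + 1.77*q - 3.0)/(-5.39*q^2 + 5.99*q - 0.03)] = (32.2424*q^2 - 32.5674*q + 17.9169)/(29.0521*q^4 - 64.5722*q^3 + 36.2035*q^2 - 0.3594*q + 0.0009)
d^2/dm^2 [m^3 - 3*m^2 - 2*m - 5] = 6*m - 6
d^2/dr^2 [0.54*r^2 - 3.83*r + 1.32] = 1.08000000000000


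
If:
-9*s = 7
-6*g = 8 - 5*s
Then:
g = -107/54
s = -7/9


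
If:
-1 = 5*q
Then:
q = -1/5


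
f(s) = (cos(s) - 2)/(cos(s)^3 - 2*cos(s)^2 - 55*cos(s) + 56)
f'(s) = (cos(s) - 2)*(3*sin(s)*cos(s)^2 - 4*sin(s)*cos(s) - 55*sin(s))/(cos(s)^3 - 2*cos(s)^2 - 55*cos(s) + 56)^2 - sin(s)/(cos(s)^3 - 2*cos(s)^2 - 55*cos(s) + 56) = (19*cos(s)/2 - 4*cos(2*s) + cos(3*s)/2 + 50)*sin(s)/(cos(s)^3 - 2*cos(s)^2 - 55*cos(s) + 56)^2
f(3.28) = -0.03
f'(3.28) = -0.00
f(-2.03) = -0.03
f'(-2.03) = -0.01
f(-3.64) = -0.03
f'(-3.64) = 0.00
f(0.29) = -0.45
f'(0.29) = 2.93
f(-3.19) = -0.03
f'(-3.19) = 0.00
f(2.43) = -0.03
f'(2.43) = 0.00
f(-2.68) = -0.03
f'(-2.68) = -0.00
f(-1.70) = -0.03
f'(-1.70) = -0.01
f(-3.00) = -0.03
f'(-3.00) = 0.00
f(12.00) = -0.13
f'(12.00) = -0.39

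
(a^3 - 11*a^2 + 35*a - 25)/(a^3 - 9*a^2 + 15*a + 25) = (a - 1)/(a + 1)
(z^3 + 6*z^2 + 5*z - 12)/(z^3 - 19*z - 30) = (z^2 + 3*z - 4)/(z^2 - 3*z - 10)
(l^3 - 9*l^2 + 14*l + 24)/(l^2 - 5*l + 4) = (l^2 - 5*l - 6)/(l - 1)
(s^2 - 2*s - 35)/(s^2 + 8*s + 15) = (s - 7)/(s + 3)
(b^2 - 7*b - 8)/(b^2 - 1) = (b - 8)/(b - 1)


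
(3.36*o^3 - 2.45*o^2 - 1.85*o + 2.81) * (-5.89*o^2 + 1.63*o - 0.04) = -19.7904*o^5 + 19.9073*o^4 + 6.7686*o^3 - 19.4684*o^2 + 4.6543*o - 0.1124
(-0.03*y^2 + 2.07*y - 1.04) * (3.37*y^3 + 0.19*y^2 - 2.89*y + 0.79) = -0.1011*y^5 + 6.9702*y^4 - 3.0248*y^3 - 6.2036*y^2 + 4.6409*y - 0.8216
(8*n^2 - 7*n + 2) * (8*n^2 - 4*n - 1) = 64*n^4 - 88*n^3 + 36*n^2 - n - 2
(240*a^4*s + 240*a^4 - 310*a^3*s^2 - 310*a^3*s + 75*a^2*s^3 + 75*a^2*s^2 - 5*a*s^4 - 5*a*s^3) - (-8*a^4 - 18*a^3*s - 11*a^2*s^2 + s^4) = 240*a^4*s + 248*a^4 - 310*a^3*s^2 - 292*a^3*s + 75*a^2*s^3 + 86*a^2*s^2 - 5*a*s^4 - 5*a*s^3 - s^4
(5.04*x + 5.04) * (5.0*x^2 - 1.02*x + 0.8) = 25.2*x^3 + 20.0592*x^2 - 1.1088*x + 4.032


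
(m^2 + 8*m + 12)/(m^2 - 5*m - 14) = (m + 6)/(m - 7)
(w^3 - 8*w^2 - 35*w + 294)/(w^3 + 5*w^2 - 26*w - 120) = (w^2 - 14*w + 49)/(w^2 - w - 20)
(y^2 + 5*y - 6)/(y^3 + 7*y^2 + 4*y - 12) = 1/(y + 2)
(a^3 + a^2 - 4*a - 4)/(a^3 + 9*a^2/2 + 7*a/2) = 2*(a^2 - 4)/(a*(2*a + 7))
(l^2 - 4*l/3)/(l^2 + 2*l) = (l - 4/3)/(l + 2)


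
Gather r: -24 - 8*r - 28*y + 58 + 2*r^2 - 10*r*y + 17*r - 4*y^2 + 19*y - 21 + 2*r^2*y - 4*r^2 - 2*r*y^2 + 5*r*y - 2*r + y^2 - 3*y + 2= r^2*(2*y - 2) + r*(-2*y^2 - 5*y + 7) - 3*y^2 - 12*y + 15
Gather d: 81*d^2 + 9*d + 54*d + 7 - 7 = 81*d^2 + 63*d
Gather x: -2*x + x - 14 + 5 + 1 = -x - 8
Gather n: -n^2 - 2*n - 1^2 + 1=-n^2 - 2*n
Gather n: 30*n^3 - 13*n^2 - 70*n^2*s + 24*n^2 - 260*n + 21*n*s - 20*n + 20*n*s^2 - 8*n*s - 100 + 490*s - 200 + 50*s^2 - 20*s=30*n^3 + n^2*(11 - 70*s) + n*(20*s^2 + 13*s - 280) + 50*s^2 + 470*s - 300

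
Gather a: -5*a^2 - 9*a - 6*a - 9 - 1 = -5*a^2 - 15*a - 10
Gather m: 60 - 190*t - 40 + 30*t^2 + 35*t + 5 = 30*t^2 - 155*t + 25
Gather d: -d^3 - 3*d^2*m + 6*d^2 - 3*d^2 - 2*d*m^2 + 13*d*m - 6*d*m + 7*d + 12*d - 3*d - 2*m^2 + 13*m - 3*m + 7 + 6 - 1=-d^3 + d^2*(3 - 3*m) + d*(-2*m^2 + 7*m + 16) - 2*m^2 + 10*m + 12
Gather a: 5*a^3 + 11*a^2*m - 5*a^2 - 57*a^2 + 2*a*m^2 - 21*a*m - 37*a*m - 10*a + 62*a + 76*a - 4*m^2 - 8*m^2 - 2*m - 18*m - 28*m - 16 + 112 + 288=5*a^3 + a^2*(11*m - 62) + a*(2*m^2 - 58*m + 128) - 12*m^2 - 48*m + 384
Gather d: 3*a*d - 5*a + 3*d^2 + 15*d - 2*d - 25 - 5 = -5*a + 3*d^2 + d*(3*a + 13) - 30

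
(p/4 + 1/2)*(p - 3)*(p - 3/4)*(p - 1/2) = p^4/4 - 9*p^3/16 - 35*p^2/32 + 57*p/32 - 9/16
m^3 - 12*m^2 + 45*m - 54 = (m - 6)*(m - 3)^2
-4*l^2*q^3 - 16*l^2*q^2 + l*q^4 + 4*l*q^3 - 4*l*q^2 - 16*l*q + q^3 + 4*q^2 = q*(-4*l + q)*(q + 4)*(l*q + 1)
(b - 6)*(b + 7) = b^2 + b - 42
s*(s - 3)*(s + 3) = s^3 - 9*s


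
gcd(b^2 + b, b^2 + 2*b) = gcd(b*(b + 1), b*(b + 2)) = b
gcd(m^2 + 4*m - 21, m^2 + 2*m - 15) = m - 3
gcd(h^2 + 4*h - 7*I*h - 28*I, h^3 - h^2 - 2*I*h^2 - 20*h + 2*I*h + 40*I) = h + 4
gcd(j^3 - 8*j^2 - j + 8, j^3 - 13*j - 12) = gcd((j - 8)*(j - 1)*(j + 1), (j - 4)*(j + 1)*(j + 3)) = j + 1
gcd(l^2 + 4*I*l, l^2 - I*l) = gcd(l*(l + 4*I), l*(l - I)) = l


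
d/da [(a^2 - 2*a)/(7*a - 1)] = (7*a^2 - 2*a + 2)/(49*a^2 - 14*a + 1)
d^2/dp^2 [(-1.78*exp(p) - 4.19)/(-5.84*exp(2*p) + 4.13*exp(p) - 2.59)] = (60.707968*exp(4*p) + 614.542032*exp(3*p) - 464.719752*exp(2*p) - 162.996519*exp(p) + 56.759591)*exp(p)/(199.176704*exp(6*p) - 422.568384*exp(5*p) + 563.8374*exp(4*p) - 445.257365*exp(3*p) + 250.058025*exp(2*p) - 83.113359*exp(p) + 17.373979)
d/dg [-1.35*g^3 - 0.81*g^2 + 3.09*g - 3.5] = -4.05*g^2 - 1.62*g + 3.09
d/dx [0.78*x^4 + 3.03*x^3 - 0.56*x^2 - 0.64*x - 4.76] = 3.12*x^3 + 9.09*x^2 - 1.12*x - 0.64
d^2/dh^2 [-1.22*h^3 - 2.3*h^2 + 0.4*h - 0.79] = -7.32*h - 4.6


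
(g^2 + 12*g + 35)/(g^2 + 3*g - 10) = (g + 7)/(g - 2)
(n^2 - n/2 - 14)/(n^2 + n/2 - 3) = (2*n^2 - n - 28)/(2*n^2 + n - 6)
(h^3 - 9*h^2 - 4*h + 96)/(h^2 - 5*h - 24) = h - 4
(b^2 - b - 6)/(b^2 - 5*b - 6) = (-b^2 + b + 6)/(-b^2 + 5*b + 6)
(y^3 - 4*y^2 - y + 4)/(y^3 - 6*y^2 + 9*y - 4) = (y + 1)/(y - 1)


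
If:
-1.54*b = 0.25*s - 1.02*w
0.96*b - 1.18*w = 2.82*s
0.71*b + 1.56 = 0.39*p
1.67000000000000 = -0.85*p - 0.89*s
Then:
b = -3.86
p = -3.03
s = 1.02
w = -5.58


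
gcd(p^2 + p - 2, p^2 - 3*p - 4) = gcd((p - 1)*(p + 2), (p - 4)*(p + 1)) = 1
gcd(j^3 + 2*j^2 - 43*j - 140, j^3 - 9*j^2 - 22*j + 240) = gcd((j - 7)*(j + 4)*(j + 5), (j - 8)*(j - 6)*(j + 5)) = j + 5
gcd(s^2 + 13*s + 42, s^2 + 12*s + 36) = s + 6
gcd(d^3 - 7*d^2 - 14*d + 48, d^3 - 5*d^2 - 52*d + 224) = d - 8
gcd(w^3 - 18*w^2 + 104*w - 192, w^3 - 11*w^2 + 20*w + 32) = w^2 - 12*w + 32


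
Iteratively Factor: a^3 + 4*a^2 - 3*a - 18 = (a - 2)*(a^2 + 6*a + 9) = (a - 2)*(a + 3)*(a + 3)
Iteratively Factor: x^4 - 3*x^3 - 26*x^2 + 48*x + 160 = (x + 2)*(x^3 - 5*x^2 - 16*x + 80) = (x + 2)*(x + 4)*(x^2 - 9*x + 20) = (x - 4)*(x + 2)*(x + 4)*(x - 5)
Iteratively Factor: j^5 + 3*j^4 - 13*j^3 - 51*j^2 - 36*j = (j)*(j^4 + 3*j^3 - 13*j^2 - 51*j - 36) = j*(j + 3)*(j^3 - 13*j - 12) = j*(j - 4)*(j + 3)*(j^2 + 4*j + 3) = j*(j - 4)*(j + 3)^2*(j + 1)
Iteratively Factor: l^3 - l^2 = (l)*(l^2 - l) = l^2*(l - 1)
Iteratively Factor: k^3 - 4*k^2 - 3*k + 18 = (k - 3)*(k^2 - k - 6) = (k - 3)^2*(k + 2)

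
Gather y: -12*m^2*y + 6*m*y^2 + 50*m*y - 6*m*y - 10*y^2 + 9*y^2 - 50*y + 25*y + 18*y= y^2*(6*m - 1) + y*(-12*m^2 + 44*m - 7)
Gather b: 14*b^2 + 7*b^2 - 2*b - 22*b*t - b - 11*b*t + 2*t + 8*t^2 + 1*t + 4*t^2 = 21*b^2 + b*(-33*t - 3) + 12*t^2 + 3*t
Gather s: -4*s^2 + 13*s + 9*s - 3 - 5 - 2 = -4*s^2 + 22*s - 10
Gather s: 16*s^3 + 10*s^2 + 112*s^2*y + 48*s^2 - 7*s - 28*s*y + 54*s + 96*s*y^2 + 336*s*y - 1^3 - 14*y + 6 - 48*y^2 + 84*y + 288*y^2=16*s^3 + s^2*(112*y + 58) + s*(96*y^2 + 308*y + 47) + 240*y^2 + 70*y + 5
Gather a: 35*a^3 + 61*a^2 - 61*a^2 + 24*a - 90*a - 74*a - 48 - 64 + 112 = 35*a^3 - 140*a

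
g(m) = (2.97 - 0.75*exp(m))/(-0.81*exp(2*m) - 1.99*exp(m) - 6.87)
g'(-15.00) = 0.00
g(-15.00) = -0.43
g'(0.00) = 0.16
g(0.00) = -0.23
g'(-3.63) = 0.01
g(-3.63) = -0.43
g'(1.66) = 0.07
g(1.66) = 0.02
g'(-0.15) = 0.15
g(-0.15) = -0.25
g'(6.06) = -0.00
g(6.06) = 0.00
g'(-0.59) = 0.11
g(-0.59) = -0.31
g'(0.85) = 0.17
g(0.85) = -0.08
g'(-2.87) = 0.01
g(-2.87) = -0.42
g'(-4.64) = 0.00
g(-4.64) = -0.43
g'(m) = (2.97 - 0.75*exp(m))*(1.62*exp(2*m) + 1.99*exp(m))/(-0.81*exp(2*m) - 1.99*exp(m) - 6.87)^2 - 0.75*exp(m)/(-0.81*exp(2*m) - 1.99*exp(m) - 6.87)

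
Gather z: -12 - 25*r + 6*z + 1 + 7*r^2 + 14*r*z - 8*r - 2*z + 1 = 7*r^2 - 33*r + z*(14*r + 4) - 10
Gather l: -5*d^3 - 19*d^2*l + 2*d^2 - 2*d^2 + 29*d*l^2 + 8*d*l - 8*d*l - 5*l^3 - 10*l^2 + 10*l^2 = -5*d^3 - 19*d^2*l + 29*d*l^2 - 5*l^3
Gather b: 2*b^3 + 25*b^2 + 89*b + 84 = 2*b^3 + 25*b^2 + 89*b + 84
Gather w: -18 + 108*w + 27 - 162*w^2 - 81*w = -162*w^2 + 27*w + 9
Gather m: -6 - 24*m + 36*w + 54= -24*m + 36*w + 48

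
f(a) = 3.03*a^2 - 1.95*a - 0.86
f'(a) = 6.06*a - 1.95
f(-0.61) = 1.46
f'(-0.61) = -5.65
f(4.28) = 46.30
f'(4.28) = 23.99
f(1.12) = 0.76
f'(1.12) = 4.84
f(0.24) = -1.15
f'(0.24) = -0.50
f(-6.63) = 145.26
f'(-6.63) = -42.13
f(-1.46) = 8.45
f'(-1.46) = -10.80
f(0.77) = -0.57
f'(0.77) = 2.72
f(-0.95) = 3.73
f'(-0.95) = -7.71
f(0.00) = -0.86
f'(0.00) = -1.95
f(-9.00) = 262.12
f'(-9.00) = -56.49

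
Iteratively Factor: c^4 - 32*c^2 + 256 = (c - 4)*(c^3 + 4*c^2 - 16*c - 64) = (c - 4)^2*(c^2 + 8*c + 16) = (c - 4)^2*(c + 4)*(c + 4)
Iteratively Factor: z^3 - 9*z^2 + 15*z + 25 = (z - 5)*(z^2 - 4*z - 5) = (z - 5)^2*(z + 1)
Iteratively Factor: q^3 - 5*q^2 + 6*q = (q - 2)*(q^2 - 3*q) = (q - 3)*(q - 2)*(q)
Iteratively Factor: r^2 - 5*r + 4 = (r - 4)*(r - 1)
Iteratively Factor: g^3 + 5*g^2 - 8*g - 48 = (g + 4)*(g^2 + g - 12) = (g - 3)*(g + 4)*(g + 4)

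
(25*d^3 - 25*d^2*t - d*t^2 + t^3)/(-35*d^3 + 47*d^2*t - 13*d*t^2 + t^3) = (5*d + t)/(-7*d + t)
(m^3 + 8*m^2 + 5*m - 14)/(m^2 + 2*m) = m + 6 - 7/m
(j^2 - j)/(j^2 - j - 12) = j*(1 - j)/(-j^2 + j + 12)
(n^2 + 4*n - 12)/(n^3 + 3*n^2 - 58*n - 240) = (n - 2)/(n^2 - 3*n - 40)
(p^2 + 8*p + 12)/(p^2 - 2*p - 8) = (p + 6)/(p - 4)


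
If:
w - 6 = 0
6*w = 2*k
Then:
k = 18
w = 6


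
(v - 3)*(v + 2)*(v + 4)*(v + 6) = v^4 + 9*v^3 + 8*v^2 - 84*v - 144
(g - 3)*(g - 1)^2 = g^3 - 5*g^2 + 7*g - 3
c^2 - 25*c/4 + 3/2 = (c - 6)*(c - 1/4)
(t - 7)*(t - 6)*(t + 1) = t^3 - 12*t^2 + 29*t + 42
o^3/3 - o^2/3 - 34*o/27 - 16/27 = (o/3 + 1/3)*(o - 8/3)*(o + 2/3)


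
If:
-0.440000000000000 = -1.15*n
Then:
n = 0.38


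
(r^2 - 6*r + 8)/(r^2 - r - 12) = (r - 2)/(r + 3)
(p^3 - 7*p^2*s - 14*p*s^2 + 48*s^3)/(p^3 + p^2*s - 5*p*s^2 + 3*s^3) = (p^2 - 10*p*s + 16*s^2)/(p^2 - 2*p*s + s^2)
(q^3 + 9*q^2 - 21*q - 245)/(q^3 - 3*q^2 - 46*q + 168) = (q^2 + 2*q - 35)/(q^2 - 10*q + 24)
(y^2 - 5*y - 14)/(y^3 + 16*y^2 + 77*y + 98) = (y - 7)/(y^2 + 14*y + 49)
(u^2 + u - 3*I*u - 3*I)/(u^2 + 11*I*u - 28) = (u^2 + u - 3*I*u - 3*I)/(u^2 + 11*I*u - 28)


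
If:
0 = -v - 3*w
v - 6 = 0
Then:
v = 6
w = -2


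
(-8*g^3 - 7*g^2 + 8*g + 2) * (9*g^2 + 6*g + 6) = -72*g^5 - 111*g^4 - 18*g^3 + 24*g^2 + 60*g + 12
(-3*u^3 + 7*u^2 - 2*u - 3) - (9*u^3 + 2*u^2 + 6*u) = -12*u^3 + 5*u^2 - 8*u - 3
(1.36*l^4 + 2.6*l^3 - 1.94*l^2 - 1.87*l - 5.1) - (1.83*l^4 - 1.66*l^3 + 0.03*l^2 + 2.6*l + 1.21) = -0.47*l^4 + 4.26*l^3 - 1.97*l^2 - 4.47*l - 6.31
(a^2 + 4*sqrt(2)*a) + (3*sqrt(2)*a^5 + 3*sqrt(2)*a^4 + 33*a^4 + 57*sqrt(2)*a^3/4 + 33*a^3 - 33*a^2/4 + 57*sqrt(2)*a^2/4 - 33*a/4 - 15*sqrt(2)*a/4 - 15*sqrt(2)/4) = 3*sqrt(2)*a^5 + 3*sqrt(2)*a^4 + 33*a^4 + 57*sqrt(2)*a^3/4 + 33*a^3 - 29*a^2/4 + 57*sqrt(2)*a^2/4 - 33*a/4 + sqrt(2)*a/4 - 15*sqrt(2)/4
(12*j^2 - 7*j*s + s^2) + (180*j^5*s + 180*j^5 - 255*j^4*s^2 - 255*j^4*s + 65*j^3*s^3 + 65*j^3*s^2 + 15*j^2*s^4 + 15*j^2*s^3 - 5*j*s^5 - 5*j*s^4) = 180*j^5*s + 180*j^5 - 255*j^4*s^2 - 255*j^4*s + 65*j^3*s^3 + 65*j^3*s^2 + 15*j^2*s^4 + 15*j^2*s^3 + 12*j^2 - 5*j*s^5 - 5*j*s^4 - 7*j*s + s^2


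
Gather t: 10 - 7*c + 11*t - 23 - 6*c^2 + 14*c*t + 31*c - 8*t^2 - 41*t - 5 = -6*c^2 + 24*c - 8*t^2 + t*(14*c - 30) - 18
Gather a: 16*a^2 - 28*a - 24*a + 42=16*a^2 - 52*a + 42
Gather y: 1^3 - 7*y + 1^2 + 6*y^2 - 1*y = 6*y^2 - 8*y + 2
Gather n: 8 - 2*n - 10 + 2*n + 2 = 0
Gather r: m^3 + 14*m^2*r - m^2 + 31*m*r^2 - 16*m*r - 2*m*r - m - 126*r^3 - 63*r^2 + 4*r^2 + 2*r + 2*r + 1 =m^3 - m^2 - m - 126*r^3 + r^2*(31*m - 59) + r*(14*m^2 - 18*m + 4) + 1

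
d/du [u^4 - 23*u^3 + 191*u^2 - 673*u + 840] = 4*u^3 - 69*u^2 + 382*u - 673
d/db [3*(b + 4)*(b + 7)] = 6*b + 33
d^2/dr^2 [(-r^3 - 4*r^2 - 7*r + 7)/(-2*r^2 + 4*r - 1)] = 2*(74*r^3 - 120*r^2 + 129*r - 66)/(8*r^6 - 48*r^5 + 108*r^4 - 112*r^3 + 54*r^2 - 12*r + 1)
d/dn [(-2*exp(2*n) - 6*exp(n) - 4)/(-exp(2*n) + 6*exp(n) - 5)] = (-18*exp(2*n) + 12*exp(n) + 54)*exp(n)/(exp(4*n) - 12*exp(3*n) + 46*exp(2*n) - 60*exp(n) + 25)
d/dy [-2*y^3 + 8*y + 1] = 8 - 6*y^2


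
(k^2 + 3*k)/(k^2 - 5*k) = (k + 3)/(k - 5)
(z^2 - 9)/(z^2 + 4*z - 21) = (z + 3)/(z + 7)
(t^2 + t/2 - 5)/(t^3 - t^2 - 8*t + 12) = (t + 5/2)/(t^2 + t - 6)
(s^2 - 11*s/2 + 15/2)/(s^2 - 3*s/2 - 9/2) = (2*s - 5)/(2*s + 3)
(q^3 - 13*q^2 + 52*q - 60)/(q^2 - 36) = (q^2 - 7*q + 10)/(q + 6)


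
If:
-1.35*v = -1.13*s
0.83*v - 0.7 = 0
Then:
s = 1.01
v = 0.84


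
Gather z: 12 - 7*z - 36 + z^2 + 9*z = z^2 + 2*z - 24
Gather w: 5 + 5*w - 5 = 5*w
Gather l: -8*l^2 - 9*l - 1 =-8*l^2 - 9*l - 1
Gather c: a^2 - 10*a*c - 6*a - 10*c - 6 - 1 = a^2 - 6*a + c*(-10*a - 10) - 7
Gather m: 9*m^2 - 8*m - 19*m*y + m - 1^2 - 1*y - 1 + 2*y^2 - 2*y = 9*m^2 + m*(-19*y - 7) + 2*y^2 - 3*y - 2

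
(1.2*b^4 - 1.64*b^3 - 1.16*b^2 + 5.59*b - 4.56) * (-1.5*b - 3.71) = -1.8*b^5 - 1.992*b^4 + 7.8244*b^3 - 4.0814*b^2 - 13.8989*b + 16.9176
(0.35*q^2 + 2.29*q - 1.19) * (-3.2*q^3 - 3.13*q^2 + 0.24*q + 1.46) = -1.12*q^5 - 8.4235*q^4 - 3.2757*q^3 + 4.7853*q^2 + 3.0578*q - 1.7374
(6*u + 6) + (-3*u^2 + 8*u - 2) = -3*u^2 + 14*u + 4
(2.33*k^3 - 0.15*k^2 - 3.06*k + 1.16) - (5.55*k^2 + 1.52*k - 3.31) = 2.33*k^3 - 5.7*k^2 - 4.58*k + 4.47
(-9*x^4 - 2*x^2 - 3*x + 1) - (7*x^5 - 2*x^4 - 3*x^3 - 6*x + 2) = -7*x^5 - 7*x^4 + 3*x^3 - 2*x^2 + 3*x - 1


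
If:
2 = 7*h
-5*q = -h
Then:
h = 2/7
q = 2/35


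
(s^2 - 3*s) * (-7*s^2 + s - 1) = -7*s^4 + 22*s^3 - 4*s^2 + 3*s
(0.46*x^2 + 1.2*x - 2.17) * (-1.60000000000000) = -0.736*x^2 - 1.92*x + 3.472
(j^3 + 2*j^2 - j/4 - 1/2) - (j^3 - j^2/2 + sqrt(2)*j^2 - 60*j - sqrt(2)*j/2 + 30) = -sqrt(2)*j^2 + 5*j^2/2 + sqrt(2)*j/2 + 239*j/4 - 61/2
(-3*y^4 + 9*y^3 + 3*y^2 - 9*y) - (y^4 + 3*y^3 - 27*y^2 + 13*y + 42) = -4*y^4 + 6*y^3 + 30*y^2 - 22*y - 42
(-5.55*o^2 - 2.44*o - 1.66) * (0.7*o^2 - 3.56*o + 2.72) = -3.885*o^4 + 18.05*o^3 - 7.5716*o^2 - 0.7272*o - 4.5152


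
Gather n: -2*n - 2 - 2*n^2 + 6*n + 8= -2*n^2 + 4*n + 6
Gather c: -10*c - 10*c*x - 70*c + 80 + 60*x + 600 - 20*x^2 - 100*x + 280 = c*(-10*x - 80) - 20*x^2 - 40*x + 960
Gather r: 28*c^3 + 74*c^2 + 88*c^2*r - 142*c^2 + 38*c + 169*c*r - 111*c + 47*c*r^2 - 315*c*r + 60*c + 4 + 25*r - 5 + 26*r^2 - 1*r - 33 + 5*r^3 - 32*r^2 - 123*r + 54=28*c^3 - 68*c^2 - 13*c + 5*r^3 + r^2*(47*c - 6) + r*(88*c^2 - 146*c - 99) + 20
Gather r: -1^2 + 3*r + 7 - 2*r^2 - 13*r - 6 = -2*r^2 - 10*r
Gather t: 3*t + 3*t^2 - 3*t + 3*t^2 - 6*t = 6*t^2 - 6*t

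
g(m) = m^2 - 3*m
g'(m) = 2*m - 3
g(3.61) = 2.20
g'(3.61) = 4.22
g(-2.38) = 12.80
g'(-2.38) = -7.76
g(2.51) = -1.23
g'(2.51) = 2.02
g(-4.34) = 31.86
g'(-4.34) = -11.68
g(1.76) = -2.18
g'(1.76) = 0.52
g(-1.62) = 7.48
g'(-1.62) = -6.24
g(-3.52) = 22.95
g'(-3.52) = -10.04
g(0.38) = -1.00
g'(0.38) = -2.24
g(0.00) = 0.00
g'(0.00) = -3.00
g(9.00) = 54.00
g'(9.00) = 15.00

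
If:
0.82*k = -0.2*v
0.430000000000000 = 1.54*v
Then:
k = -0.07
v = 0.28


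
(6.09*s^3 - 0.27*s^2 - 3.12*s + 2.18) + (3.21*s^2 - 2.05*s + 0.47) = 6.09*s^3 + 2.94*s^2 - 5.17*s + 2.65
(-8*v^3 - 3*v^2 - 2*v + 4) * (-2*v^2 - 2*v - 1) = 16*v^5 + 22*v^4 + 18*v^3 - v^2 - 6*v - 4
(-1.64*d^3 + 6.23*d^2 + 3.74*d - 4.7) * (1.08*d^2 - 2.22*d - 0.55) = -1.7712*d^5 + 10.3692*d^4 - 8.8894*d^3 - 16.8053*d^2 + 8.377*d + 2.585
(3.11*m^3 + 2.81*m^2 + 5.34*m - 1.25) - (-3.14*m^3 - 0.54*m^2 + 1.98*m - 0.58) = 6.25*m^3 + 3.35*m^2 + 3.36*m - 0.67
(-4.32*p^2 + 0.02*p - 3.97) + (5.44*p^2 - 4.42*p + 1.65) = 1.12*p^2 - 4.4*p - 2.32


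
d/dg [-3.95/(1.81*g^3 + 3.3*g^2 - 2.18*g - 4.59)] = (21.4485*g^2 + 26.07*g - 8.611)/(1.81*g^3 + 3.3*g^2 - 2.18*g - 4.59)^2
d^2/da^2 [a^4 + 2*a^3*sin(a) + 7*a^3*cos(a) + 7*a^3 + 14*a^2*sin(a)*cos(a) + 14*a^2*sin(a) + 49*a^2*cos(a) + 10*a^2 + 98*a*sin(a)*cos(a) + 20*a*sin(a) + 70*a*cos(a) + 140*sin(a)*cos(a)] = -2*a^3*sin(a) - 7*a^3*cos(a) - 56*a^2*sin(a) - 28*a^2*sin(2*a) - 37*a^2*cos(a) + 12*a^2 - 204*a*sin(a) - 196*a*sin(2*a) + 28*a*cos(a) + 56*a*cos(2*a) + 42*a - 112*sin(a) - 266*sin(2*a) + 138*cos(a) + 196*cos(2*a) + 20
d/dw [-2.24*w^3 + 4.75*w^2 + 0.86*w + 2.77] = -6.72*w^2 + 9.5*w + 0.86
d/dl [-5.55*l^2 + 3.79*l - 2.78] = 3.79 - 11.1*l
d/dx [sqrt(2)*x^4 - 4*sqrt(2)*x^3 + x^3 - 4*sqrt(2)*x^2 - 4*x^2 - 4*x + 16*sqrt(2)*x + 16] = 4*sqrt(2)*x^3 - 12*sqrt(2)*x^2 + 3*x^2 - 8*sqrt(2)*x - 8*x - 4 + 16*sqrt(2)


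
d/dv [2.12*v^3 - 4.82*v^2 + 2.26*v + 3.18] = 6.36*v^2 - 9.64*v + 2.26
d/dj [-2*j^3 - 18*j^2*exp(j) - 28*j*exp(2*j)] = -18*j^2*exp(j) - 6*j^2 - 56*j*exp(2*j) - 36*j*exp(j) - 28*exp(2*j)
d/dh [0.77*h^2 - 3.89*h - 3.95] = 1.54*h - 3.89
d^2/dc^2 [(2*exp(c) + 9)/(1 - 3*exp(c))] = (-87*exp(c) - 29)*exp(c)/(27*exp(3*c) - 27*exp(2*c) + 9*exp(c) - 1)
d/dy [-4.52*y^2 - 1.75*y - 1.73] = -9.04*y - 1.75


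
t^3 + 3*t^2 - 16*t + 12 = (t - 2)*(t - 1)*(t + 6)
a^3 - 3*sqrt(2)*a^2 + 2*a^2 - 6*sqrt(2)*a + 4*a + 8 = (a + 2)*(a - 2*sqrt(2))*(a - sqrt(2))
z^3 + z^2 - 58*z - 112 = (z - 8)*(z + 2)*(z + 7)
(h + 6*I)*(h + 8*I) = h^2 + 14*I*h - 48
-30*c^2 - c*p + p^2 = (-6*c + p)*(5*c + p)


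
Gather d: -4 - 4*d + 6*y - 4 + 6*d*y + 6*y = d*(6*y - 4) + 12*y - 8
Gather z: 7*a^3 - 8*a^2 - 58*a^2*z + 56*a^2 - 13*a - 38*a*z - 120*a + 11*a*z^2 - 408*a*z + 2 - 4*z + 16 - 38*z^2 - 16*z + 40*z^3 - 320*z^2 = 7*a^3 + 48*a^2 - 133*a + 40*z^3 + z^2*(11*a - 358) + z*(-58*a^2 - 446*a - 20) + 18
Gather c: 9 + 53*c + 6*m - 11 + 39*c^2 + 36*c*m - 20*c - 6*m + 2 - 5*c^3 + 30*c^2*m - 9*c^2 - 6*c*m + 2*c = -5*c^3 + c^2*(30*m + 30) + c*(30*m + 35)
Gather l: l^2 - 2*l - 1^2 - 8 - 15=l^2 - 2*l - 24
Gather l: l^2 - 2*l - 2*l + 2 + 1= l^2 - 4*l + 3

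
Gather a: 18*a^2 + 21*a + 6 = 18*a^2 + 21*a + 6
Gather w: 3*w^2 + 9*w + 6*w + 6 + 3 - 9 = 3*w^2 + 15*w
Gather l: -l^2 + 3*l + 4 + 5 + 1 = -l^2 + 3*l + 10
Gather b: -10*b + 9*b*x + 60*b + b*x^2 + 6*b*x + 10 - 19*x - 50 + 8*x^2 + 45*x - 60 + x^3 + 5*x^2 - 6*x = b*(x^2 + 15*x + 50) + x^3 + 13*x^2 + 20*x - 100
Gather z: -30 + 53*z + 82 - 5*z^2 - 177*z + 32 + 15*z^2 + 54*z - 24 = 10*z^2 - 70*z + 60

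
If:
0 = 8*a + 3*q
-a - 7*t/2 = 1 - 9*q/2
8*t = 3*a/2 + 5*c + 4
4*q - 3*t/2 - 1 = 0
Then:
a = -12/107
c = -298/535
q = 32/107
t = 14/107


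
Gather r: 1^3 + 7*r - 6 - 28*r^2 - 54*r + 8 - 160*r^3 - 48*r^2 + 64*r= -160*r^3 - 76*r^2 + 17*r + 3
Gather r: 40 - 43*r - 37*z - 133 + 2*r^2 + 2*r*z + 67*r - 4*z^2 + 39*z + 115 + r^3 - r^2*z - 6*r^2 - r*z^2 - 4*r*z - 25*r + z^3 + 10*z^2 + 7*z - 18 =r^3 + r^2*(-z - 4) + r*(-z^2 - 2*z - 1) + z^3 + 6*z^2 + 9*z + 4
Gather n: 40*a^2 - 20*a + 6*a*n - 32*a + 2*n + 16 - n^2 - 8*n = 40*a^2 - 52*a - n^2 + n*(6*a - 6) + 16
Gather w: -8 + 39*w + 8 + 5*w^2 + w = 5*w^2 + 40*w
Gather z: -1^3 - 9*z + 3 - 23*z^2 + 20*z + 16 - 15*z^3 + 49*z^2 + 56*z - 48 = -15*z^3 + 26*z^2 + 67*z - 30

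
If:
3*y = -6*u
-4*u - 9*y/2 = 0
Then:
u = 0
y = 0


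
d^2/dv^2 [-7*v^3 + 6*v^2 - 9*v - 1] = 12 - 42*v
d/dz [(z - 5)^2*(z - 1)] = (z - 5)*(3*z - 7)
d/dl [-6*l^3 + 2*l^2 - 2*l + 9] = -18*l^2 + 4*l - 2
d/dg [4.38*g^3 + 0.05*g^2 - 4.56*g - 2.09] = 13.14*g^2 + 0.1*g - 4.56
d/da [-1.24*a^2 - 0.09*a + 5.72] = -2.48*a - 0.09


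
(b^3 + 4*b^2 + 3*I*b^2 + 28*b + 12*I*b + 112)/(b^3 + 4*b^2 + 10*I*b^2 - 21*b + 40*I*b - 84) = (b - 4*I)/(b + 3*I)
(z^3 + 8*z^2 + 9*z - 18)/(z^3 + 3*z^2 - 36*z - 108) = (z - 1)/(z - 6)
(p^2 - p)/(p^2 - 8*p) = (p - 1)/(p - 8)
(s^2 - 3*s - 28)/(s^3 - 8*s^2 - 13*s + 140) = 1/(s - 5)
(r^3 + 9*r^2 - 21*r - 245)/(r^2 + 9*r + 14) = (r^2 + 2*r - 35)/(r + 2)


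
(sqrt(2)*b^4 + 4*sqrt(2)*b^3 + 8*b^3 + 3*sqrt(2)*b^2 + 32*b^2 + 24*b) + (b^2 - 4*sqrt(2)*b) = sqrt(2)*b^4 + 4*sqrt(2)*b^3 + 8*b^3 + 3*sqrt(2)*b^2 + 33*b^2 - 4*sqrt(2)*b + 24*b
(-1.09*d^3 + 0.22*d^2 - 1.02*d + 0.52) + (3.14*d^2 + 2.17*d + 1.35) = -1.09*d^3 + 3.36*d^2 + 1.15*d + 1.87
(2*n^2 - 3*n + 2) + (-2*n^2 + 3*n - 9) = -7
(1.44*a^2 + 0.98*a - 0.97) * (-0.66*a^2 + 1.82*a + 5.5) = -0.9504*a^4 + 1.974*a^3 + 10.3438*a^2 + 3.6246*a - 5.335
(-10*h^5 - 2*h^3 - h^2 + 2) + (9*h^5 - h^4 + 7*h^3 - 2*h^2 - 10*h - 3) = -h^5 - h^4 + 5*h^3 - 3*h^2 - 10*h - 1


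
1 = 1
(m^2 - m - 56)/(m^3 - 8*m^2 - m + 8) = (m + 7)/(m^2 - 1)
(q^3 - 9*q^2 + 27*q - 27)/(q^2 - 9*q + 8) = (q^3 - 9*q^2 + 27*q - 27)/(q^2 - 9*q + 8)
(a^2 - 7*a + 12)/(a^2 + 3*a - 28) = (a - 3)/(a + 7)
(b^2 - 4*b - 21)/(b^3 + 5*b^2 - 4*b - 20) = (b^2 - 4*b - 21)/(b^3 + 5*b^2 - 4*b - 20)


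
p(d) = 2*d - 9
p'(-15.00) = 2.00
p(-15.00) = -39.00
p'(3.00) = 2.00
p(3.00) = -3.00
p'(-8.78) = 2.00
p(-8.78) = -26.56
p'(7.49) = 2.00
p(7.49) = 5.98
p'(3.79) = 2.00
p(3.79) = -1.42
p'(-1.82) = 2.00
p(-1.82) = -12.64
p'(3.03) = 2.00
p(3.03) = -2.94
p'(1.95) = 2.00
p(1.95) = -5.10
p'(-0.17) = 2.00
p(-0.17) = -9.34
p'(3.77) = 2.00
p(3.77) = -1.46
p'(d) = 2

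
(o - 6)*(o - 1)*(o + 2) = o^3 - 5*o^2 - 8*o + 12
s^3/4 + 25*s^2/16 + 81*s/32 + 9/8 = (s/4 + 1)*(s + 3/4)*(s + 3/2)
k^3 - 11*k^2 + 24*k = k*(k - 8)*(k - 3)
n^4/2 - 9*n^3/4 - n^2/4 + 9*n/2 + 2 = (n/2 + 1/2)*(n - 4)*(n - 2)*(n + 1/2)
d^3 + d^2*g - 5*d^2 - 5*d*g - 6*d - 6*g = (d - 6)*(d + 1)*(d + g)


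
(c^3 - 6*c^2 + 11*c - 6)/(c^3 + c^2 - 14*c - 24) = (c^3 - 6*c^2 + 11*c - 6)/(c^3 + c^2 - 14*c - 24)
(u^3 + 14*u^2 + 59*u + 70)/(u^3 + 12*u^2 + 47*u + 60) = (u^2 + 9*u + 14)/(u^2 + 7*u + 12)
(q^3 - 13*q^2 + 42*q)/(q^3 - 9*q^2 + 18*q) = (q - 7)/(q - 3)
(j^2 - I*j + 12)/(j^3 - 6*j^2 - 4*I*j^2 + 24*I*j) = (j + 3*I)/(j*(j - 6))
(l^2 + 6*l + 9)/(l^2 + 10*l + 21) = (l + 3)/(l + 7)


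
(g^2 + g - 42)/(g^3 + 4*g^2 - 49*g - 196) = (g - 6)/(g^2 - 3*g - 28)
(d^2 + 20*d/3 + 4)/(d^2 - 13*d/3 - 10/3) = (d + 6)/(d - 5)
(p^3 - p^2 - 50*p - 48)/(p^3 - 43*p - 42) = (p - 8)/(p - 7)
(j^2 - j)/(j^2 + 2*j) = (j - 1)/(j + 2)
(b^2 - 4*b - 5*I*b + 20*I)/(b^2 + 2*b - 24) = (b - 5*I)/(b + 6)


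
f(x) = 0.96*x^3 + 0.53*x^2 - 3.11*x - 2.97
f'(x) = 2.88*x^2 + 1.06*x - 3.11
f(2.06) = 1.26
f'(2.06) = 11.30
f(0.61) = -4.45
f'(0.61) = -1.39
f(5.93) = 197.41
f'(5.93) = 104.45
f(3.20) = 23.96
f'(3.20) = 29.77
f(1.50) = -3.20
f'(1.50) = 4.96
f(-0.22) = -2.27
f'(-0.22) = -3.20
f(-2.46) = -6.40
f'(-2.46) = 11.71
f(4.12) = 60.35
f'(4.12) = 50.14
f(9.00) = 711.81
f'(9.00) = 239.71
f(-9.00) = -631.89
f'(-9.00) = 220.63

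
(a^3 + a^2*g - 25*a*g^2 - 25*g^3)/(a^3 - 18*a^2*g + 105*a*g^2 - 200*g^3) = (a^2 + 6*a*g + 5*g^2)/(a^2 - 13*a*g + 40*g^2)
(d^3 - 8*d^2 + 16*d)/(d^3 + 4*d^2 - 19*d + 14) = d*(d^2 - 8*d + 16)/(d^3 + 4*d^2 - 19*d + 14)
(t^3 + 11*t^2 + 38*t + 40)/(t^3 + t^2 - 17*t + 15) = (t^2 + 6*t + 8)/(t^2 - 4*t + 3)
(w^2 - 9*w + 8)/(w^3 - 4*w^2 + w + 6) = (w^2 - 9*w + 8)/(w^3 - 4*w^2 + w + 6)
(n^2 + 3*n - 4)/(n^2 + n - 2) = (n + 4)/(n + 2)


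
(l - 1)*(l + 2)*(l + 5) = l^3 + 6*l^2 + 3*l - 10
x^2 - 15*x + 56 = (x - 8)*(x - 7)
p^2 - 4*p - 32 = (p - 8)*(p + 4)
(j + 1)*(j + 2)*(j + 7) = j^3 + 10*j^2 + 23*j + 14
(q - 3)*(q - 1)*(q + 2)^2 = q^4 - 9*q^2 - 4*q + 12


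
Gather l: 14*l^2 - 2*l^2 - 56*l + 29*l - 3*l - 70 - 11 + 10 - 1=12*l^2 - 30*l - 72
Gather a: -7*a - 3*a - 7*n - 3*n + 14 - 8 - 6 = -10*a - 10*n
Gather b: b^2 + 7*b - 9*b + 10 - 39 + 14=b^2 - 2*b - 15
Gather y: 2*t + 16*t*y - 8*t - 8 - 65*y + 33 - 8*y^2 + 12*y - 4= -6*t - 8*y^2 + y*(16*t - 53) + 21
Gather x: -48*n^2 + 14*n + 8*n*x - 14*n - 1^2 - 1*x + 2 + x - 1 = -48*n^2 + 8*n*x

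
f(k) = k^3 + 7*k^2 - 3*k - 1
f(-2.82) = 40.70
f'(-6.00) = 21.00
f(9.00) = 1268.00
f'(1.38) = 22.03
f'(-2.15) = -19.23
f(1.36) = 10.38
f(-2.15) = 27.87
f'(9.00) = 366.00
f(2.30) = 41.30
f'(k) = 3*k^2 + 14*k - 3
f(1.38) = 10.82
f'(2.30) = 45.07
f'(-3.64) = -14.21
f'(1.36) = 21.59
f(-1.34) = 13.18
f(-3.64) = 54.44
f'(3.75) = 91.69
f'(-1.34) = -16.37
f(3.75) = 138.92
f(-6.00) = 53.00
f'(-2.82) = -18.62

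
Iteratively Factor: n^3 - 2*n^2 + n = (n - 1)*(n^2 - n) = n*(n - 1)*(n - 1)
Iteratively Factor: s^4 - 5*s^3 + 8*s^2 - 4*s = (s - 2)*(s^3 - 3*s^2 + 2*s) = (s - 2)*(s - 1)*(s^2 - 2*s) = (s - 2)^2*(s - 1)*(s)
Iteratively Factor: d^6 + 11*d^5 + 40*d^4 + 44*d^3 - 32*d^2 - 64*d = (d + 4)*(d^5 + 7*d^4 + 12*d^3 - 4*d^2 - 16*d) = (d - 1)*(d + 4)*(d^4 + 8*d^3 + 20*d^2 + 16*d) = (d - 1)*(d + 4)^2*(d^3 + 4*d^2 + 4*d) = (d - 1)*(d + 2)*(d + 4)^2*(d^2 + 2*d) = d*(d - 1)*(d + 2)*(d + 4)^2*(d + 2)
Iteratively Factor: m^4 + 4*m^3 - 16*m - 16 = (m + 2)*(m^3 + 2*m^2 - 4*m - 8) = (m + 2)^2*(m^2 - 4) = (m + 2)^3*(m - 2)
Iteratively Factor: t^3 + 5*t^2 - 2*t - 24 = (t + 3)*(t^2 + 2*t - 8) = (t - 2)*(t + 3)*(t + 4)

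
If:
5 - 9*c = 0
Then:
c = 5/9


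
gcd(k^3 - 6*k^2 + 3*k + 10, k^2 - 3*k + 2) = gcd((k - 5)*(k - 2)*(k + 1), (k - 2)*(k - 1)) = k - 2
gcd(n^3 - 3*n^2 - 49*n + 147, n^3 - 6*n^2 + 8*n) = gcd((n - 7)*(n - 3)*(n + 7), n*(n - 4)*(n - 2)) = 1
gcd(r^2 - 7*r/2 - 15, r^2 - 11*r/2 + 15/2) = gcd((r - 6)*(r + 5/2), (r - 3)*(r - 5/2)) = 1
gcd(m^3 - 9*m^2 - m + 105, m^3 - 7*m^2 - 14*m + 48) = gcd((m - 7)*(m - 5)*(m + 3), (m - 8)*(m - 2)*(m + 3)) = m + 3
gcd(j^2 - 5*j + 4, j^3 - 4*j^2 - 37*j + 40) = j - 1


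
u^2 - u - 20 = (u - 5)*(u + 4)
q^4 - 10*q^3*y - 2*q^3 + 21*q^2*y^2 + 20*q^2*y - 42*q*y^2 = q*(q - 2)*(q - 7*y)*(q - 3*y)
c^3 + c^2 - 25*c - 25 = (c - 5)*(c + 1)*(c + 5)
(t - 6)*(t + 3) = t^2 - 3*t - 18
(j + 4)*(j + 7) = j^2 + 11*j + 28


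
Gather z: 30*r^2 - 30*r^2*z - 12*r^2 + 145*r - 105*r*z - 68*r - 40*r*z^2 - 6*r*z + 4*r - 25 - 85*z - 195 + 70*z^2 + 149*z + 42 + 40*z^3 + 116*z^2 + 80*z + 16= 18*r^2 + 81*r + 40*z^3 + z^2*(186 - 40*r) + z*(-30*r^2 - 111*r + 144) - 162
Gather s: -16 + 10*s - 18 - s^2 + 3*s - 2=-s^2 + 13*s - 36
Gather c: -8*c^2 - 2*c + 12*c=-8*c^2 + 10*c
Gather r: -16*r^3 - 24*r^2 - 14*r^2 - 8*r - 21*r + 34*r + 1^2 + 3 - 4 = -16*r^3 - 38*r^2 + 5*r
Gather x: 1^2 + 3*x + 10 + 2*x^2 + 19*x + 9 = 2*x^2 + 22*x + 20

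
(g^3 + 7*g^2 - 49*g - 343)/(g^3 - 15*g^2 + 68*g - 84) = (g^2 + 14*g + 49)/(g^2 - 8*g + 12)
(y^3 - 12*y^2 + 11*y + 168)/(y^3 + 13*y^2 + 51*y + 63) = (y^2 - 15*y + 56)/(y^2 + 10*y + 21)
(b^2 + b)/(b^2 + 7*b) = (b + 1)/(b + 7)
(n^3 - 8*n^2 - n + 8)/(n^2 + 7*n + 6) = (n^2 - 9*n + 8)/(n + 6)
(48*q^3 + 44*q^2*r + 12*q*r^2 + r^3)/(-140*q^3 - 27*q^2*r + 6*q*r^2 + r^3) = (-12*q^2 - 8*q*r - r^2)/(35*q^2 - 2*q*r - r^2)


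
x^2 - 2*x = x*(x - 2)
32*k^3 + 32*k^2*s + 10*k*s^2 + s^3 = (2*k + s)*(4*k + s)^2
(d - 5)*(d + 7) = d^2 + 2*d - 35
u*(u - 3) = u^2 - 3*u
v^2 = v^2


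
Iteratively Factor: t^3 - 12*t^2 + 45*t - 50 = (t - 5)*(t^2 - 7*t + 10) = (t - 5)*(t - 2)*(t - 5)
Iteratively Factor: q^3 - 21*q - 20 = (q - 5)*(q^2 + 5*q + 4) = (q - 5)*(q + 1)*(q + 4)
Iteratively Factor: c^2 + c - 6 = (c - 2)*(c + 3)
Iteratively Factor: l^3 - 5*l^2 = (l - 5)*(l^2) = l*(l - 5)*(l)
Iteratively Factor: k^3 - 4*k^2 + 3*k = (k - 3)*(k^2 - k) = (k - 3)*(k - 1)*(k)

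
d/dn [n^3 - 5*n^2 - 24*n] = 3*n^2 - 10*n - 24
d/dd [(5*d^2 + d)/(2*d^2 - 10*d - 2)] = (-26*d^2 - 10*d - 1)/(2*(d^4 - 10*d^3 + 23*d^2 + 10*d + 1))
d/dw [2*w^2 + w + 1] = 4*w + 1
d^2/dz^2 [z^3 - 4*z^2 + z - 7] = 6*z - 8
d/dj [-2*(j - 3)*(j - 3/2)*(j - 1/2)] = -6*j^2 + 20*j - 27/2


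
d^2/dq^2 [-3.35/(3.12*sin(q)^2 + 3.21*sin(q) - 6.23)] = (130.44096*sin(q)^4 + 100.65276*sin(q)^3 + 99.321135*sin(q)^2 - 134.311215*sin(q) - 199.26939)/(3.12*sin(q)^2 + 3.21*sin(q) - 6.23)^3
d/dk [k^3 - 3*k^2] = 3*k*(k - 2)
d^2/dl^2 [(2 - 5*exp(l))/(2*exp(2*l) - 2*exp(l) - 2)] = (-5*exp(4*l) + 3*exp(3*l) - 36*exp(2*l) + 15*exp(l) - 7)*exp(l)/(2*(exp(6*l) - 3*exp(5*l) + 5*exp(3*l) - 3*exp(l) - 1))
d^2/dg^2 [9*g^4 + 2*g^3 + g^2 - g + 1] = 108*g^2 + 12*g + 2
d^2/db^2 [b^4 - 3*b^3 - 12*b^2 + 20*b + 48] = 12*b^2 - 18*b - 24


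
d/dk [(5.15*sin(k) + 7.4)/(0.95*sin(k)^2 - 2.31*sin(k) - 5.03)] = (-14.06*sin(k) + 2.44625*cos(2*k) - 11.25675)*cos(k)/(-0.95*sin(k)^2 + 2.31*sin(k) + 5.03)^2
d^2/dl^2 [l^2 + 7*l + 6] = 2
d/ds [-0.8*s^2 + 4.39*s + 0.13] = 4.39 - 1.6*s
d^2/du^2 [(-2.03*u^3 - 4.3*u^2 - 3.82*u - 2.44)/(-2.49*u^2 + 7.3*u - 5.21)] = (-1.4210854715202e-14*u^5 + 1.4210854715202e-14*u^4 + 367.37839*u^3 - 707.173296*u^2 - 232.83501*u + 720.758828)/(15.438249*u^6 - 135.78219*u^5 + 494.983863*u^4 - 957.23002*u^3 + 1035.689127*u^2 - 594.45579*u + 141.420761)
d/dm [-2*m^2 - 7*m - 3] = -4*m - 7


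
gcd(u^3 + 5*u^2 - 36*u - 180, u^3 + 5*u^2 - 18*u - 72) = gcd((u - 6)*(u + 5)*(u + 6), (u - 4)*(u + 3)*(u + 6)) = u + 6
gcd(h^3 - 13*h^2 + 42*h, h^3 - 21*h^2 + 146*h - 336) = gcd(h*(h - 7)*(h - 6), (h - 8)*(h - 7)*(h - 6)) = h^2 - 13*h + 42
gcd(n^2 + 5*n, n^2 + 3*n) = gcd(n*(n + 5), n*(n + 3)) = n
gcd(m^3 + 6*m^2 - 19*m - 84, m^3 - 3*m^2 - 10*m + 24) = m^2 - m - 12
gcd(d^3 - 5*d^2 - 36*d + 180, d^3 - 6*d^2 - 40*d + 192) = d + 6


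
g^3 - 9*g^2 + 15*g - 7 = (g - 7)*(g - 1)^2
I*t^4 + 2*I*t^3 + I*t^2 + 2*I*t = t*(t + 2)*(t + I)*(I*t + 1)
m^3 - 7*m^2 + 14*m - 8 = (m - 4)*(m - 2)*(m - 1)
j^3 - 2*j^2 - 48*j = j*(j - 8)*(j + 6)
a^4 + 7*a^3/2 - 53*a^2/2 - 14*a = a*(a - 4)*(a + 1/2)*(a + 7)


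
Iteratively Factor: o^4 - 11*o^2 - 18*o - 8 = (o + 1)*(o^3 - o^2 - 10*o - 8) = (o + 1)*(o + 2)*(o^2 - 3*o - 4) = (o - 4)*(o + 1)*(o + 2)*(o + 1)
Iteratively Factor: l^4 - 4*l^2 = (l)*(l^3 - 4*l) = l*(l - 2)*(l^2 + 2*l) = l^2*(l - 2)*(l + 2)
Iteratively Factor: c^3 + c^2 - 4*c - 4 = (c - 2)*(c^2 + 3*c + 2) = (c - 2)*(c + 2)*(c + 1)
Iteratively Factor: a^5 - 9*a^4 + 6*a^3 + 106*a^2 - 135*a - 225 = (a + 3)*(a^4 - 12*a^3 + 42*a^2 - 20*a - 75) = (a - 5)*(a + 3)*(a^3 - 7*a^2 + 7*a + 15) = (a - 5)*(a - 3)*(a + 3)*(a^2 - 4*a - 5) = (a - 5)*(a - 3)*(a + 1)*(a + 3)*(a - 5)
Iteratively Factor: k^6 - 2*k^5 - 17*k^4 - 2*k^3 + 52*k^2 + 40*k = (k + 1)*(k^5 - 3*k^4 - 14*k^3 + 12*k^2 + 40*k) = k*(k + 1)*(k^4 - 3*k^3 - 14*k^2 + 12*k + 40) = k*(k + 1)*(k + 2)*(k^3 - 5*k^2 - 4*k + 20) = k*(k - 5)*(k + 1)*(k + 2)*(k^2 - 4) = k*(k - 5)*(k + 1)*(k + 2)^2*(k - 2)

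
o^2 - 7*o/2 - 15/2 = (o - 5)*(o + 3/2)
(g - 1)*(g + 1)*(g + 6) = g^3 + 6*g^2 - g - 6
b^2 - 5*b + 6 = (b - 3)*(b - 2)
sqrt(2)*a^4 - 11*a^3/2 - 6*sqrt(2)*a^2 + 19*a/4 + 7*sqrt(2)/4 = (a - 7*sqrt(2)/2)*(a - sqrt(2)/2)*(a + sqrt(2))*(sqrt(2)*a + 1/2)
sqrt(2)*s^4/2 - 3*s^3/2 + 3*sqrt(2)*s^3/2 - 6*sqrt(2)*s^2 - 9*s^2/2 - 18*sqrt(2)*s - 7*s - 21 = (s + 3)*(s - 7*sqrt(2)/2)*(s + sqrt(2))*(sqrt(2)*s/2 + 1)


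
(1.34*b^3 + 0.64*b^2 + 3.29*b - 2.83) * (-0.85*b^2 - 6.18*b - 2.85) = -1.139*b^5 - 8.8252*b^4 - 10.5707*b^3 - 19.7507*b^2 + 8.1129*b + 8.0655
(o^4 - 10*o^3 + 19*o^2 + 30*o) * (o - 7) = o^5 - 17*o^4 + 89*o^3 - 103*o^2 - 210*o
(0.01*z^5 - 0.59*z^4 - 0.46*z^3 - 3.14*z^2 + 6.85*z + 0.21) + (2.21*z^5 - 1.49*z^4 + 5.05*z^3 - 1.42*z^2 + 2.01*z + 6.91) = 2.22*z^5 - 2.08*z^4 + 4.59*z^3 - 4.56*z^2 + 8.86*z + 7.12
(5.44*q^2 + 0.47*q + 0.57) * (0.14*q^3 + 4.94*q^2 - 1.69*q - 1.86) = 0.7616*q^5 + 26.9394*q^4 - 6.792*q^3 - 8.0969*q^2 - 1.8375*q - 1.0602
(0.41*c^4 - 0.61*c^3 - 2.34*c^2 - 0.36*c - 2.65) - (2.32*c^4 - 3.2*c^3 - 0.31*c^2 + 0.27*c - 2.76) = -1.91*c^4 + 2.59*c^3 - 2.03*c^2 - 0.63*c + 0.11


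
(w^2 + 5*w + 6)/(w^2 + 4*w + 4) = (w + 3)/(w + 2)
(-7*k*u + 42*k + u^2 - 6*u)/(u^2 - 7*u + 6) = (-7*k + u)/(u - 1)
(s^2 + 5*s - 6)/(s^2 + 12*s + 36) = (s - 1)/(s + 6)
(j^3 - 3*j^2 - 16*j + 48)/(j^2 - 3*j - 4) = (j^2 + j - 12)/(j + 1)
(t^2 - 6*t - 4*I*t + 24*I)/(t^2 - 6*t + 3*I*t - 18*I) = (t - 4*I)/(t + 3*I)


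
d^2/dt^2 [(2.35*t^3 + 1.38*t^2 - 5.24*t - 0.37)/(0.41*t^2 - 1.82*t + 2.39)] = (-8.88178419700125e-16*t^5 + 11.260574*t^3 - 69.818934*t^2 + 113.00523*t - 31.546558)/(0.068921*t^6 - 0.917826*t^5 + 5.279529*t^4 - 16.729076*t^3 + 30.775791*t^2 - 31.188066*t + 13.651919)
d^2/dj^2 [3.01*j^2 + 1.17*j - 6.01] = 6.02000000000000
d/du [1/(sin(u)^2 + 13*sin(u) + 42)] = -(2*sin(u) + 13)*cos(u)/(sin(u)^2 + 13*sin(u) + 42)^2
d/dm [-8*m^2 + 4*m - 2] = 4 - 16*m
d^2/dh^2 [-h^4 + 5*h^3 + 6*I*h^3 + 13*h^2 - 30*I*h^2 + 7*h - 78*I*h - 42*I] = -12*h^2 + h*(30 + 36*I) + 26 - 60*I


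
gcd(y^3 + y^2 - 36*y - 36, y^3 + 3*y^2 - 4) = 1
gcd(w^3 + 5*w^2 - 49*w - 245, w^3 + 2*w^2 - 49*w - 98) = w^2 - 49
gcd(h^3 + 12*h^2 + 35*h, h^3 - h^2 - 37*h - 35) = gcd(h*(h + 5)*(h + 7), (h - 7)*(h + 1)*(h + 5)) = h + 5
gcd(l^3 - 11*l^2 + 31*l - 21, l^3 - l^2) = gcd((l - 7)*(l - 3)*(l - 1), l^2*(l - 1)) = l - 1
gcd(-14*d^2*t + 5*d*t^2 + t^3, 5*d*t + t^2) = t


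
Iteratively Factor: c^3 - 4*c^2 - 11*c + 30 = (c - 5)*(c^2 + c - 6) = (c - 5)*(c + 3)*(c - 2)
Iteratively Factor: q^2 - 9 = (q + 3)*(q - 3)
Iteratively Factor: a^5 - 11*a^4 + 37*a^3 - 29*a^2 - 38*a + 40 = (a - 5)*(a^4 - 6*a^3 + 7*a^2 + 6*a - 8) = (a - 5)*(a - 1)*(a^3 - 5*a^2 + 2*a + 8) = (a - 5)*(a - 4)*(a - 1)*(a^2 - a - 2) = (a - 5)*(a - 4)*(a - 1)*(a + 1)*(a - 2)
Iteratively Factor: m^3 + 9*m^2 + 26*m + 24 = (m + 3)*(m^2 + 6*m + 8) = (m + 3)*(m + 4)*(m + 2)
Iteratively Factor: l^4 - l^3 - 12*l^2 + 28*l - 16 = (l + 4)*(l^3 - 5*l^2 + 8*l - 4) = (l - 2)*(l + 4)*(l^2 - 3*l + 2) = (l - 2)*(l - 1)*(l + 4)*(l - 2)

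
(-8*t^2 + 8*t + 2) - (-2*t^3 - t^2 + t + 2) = 2*t^3 - 7*t^2 + 7*t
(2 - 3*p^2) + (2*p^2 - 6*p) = -p^2 - 6*p + 2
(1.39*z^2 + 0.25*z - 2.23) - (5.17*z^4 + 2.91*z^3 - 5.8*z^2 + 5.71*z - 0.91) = -5.17*z^4 - 2.91*z^3 + 7.19*z^2 - 5.46*z - 1.32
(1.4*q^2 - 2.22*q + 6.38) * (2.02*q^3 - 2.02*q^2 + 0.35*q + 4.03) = 2.828*q^5 - 7.3124*q^4 + 17.862*q^3 - 8.0226*q^2 - 6.7136*q + 25.7114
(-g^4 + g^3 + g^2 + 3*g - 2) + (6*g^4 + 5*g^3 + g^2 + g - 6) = 5*g^4 + 6*g^3 + 2*g^2 + 4*g - 8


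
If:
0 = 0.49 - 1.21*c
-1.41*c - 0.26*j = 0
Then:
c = 0.40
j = -2.20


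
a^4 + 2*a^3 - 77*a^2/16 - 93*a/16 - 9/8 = (a - 2)*(a + 1/4)*(a + 3/4)*(a + 3)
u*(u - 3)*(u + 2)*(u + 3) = u^4 + 2*u^3 - 9*u^2 - 18*u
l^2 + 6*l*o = l*(l + 6*o)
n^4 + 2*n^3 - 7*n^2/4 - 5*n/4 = n*(n - 1)*(n + 1/2)*(n + 5/2)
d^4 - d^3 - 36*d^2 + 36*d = d*(d - 6)*(d - 1)*(d + 6)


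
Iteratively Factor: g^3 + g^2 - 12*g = (g)*(g^2 + g - 12) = g*(g - 3)*(g + 4)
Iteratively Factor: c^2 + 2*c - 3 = (c + 3)*(c - 1)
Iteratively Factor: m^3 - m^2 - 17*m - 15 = (m + 3)*(m^2 - 4*m - 5) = (m - 5)*(m + 3)*(m + 1)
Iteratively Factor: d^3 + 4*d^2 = (d)*(d^2 + 4*d) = d*(d + 4)*(d)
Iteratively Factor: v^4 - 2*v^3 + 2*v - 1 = (v - 1)*(v^3 - v^2 - v + 1) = (v - 1)*(v + 1)*(v^2 - 2*v + 1) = (v - 1)^2*(v + 1)*(v - 1)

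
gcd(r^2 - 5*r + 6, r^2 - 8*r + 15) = r - 3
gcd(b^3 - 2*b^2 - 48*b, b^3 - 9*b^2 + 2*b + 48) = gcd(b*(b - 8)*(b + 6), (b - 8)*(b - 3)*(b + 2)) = b - 8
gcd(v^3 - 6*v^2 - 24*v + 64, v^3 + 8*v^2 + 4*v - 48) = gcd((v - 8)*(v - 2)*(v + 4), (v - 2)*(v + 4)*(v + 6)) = v^2 + 2*v - 8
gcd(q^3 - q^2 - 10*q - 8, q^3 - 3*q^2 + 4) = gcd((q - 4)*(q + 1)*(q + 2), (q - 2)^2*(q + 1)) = q + 1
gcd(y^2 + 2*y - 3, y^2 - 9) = y + 3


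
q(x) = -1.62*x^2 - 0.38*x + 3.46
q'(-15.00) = 48.22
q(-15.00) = -355.34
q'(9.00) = -29.54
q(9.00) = -131.18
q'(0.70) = -2.65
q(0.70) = 2.40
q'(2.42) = -8.22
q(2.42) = -6.95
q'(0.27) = -1.25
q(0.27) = 3.24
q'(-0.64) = 1.69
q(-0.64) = 3.04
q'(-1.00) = 2.86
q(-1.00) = 2.22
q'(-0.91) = 2.57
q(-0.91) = 2.46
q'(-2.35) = 7.23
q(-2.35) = -4.59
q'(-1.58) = 4.74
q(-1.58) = 0.02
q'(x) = -3.24*x - 0.38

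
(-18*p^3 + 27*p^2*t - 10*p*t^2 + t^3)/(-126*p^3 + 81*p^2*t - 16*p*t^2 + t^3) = (p - t)/(7*p - t)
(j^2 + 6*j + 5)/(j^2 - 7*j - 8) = (j + 5)/(j - 8)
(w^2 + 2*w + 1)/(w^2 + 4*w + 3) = (w + 1)/(w + 3)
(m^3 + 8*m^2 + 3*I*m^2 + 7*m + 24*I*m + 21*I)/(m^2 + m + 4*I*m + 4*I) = (m^2 + m*(7 + 3*I) + 21*I)/(m + 4*I)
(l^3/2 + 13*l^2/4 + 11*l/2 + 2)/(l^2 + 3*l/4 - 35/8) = 2*(2*l^3 + 13*l^2 + 22*l + 8)/(8*l^2 + 6*l - 35)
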